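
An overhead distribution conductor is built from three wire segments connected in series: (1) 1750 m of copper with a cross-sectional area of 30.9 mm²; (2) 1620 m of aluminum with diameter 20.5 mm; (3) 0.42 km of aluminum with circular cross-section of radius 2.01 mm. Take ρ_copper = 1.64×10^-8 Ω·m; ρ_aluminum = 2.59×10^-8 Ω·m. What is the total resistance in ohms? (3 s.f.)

1.91 Ω

Seg 1: A = 30.9 mm² = 3.090e-05 m²
R_1 = (1.64×10^-8)(1750)/(3.090e-05) = 0.9288 Ω
Seg 2: A = π(d/2)² = π(1.0250e-02 m)² = 3.301e-04 m²
R_2 = (2.59×10^-8)(1620)/(3.301e-04) = 0.1271 Ω
Seg 3: A = πr² = π(2.0100e-03 m)² = 1.269e-05 m²
R_3 = (2.59×10^-8)(420)/(1.269e-05) = 0.8571 Ω
R_total = R_1 + R_2 + R_3 = 1.91 Ω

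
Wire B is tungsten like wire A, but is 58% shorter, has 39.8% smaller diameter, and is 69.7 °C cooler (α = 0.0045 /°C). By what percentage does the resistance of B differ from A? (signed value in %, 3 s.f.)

R ∝ ρL/d² with ρ ∝ (1+αΔT), so R_B/R_A = (1 − 58/100) × (1 − 39.8/100)⁻² × (1 − 0.0045×69.7)
= 0.42 × 2.759 × 0.6864 = 0.7954
(R_B − R_A)/R_A = 0.7954 − 1 = -20.5%

-20.5%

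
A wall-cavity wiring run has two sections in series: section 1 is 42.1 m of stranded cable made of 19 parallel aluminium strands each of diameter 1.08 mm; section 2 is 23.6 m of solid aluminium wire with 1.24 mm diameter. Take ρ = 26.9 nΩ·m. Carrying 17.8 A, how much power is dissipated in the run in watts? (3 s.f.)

ρ = 26.9 nΩ·m = 2.69×10^-8 Ω·m
Section 1: A_strand = π(5.4000e-04)² = 9.161e-07 m²; R₁ = ρL/(N·A_s) = (2.69×10^-8)(42.1)/(19×9.161e-07) = 0.06506 Ω
Section 2: A = π(d/2)² = π(6.2000e-04 m)² = 1.208e-06 m²
R₂ = (2.69×10^-8)(23.6)/(1.208e-06) = 0.5257 Ω
R = R₁ + R₂ = 0.5908 Ω
P = I²R = (17.8)² × 0.5908 = 187 W

187 W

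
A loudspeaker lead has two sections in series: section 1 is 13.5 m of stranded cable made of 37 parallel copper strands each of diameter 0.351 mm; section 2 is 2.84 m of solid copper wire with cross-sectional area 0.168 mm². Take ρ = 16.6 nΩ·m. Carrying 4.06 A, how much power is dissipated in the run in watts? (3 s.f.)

5.66 W

ρ = 16.6 nΩ·m = 1.66×10^-8 Ω·m
Section 1: A_strand = π(1.7550e-04)² = 9.676e-08 m²; R₁ = ρL/(N·A_s) = (1.66×10^-8)(13.5)/(37×9.676e-08) = 0.06259 Ω
Section 2: A = 0.168 mm² = 1.680e-07 m²
R₂ = (1.66×10^-8)(2.84)/(1.680e-07) = 0.2806 Ω
R = R₁ + R₂ = 0.3432 Ω
P = I²R = (4.06)² × 0.3432 = 5.66 W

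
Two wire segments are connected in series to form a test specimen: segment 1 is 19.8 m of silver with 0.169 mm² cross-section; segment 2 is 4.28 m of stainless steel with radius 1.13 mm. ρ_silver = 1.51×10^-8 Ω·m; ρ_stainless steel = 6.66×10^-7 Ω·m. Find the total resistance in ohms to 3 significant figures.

2.48 Ω

Segment 1: A = 0.169 mm² = 1.690e-07 m²
R₁ = ρL/A = (1.51×10^-8)(19.8)/(1.690e-07) = 1.769 Ω
Segment 2: A = πr² = π(1.1300e-03 m)² = 4.011e-06 m²
R₂ = (6.66×10^-7)(4.28)/(4.011e-06) = 0.7106 Ω
R = R₁ + R₂ = 2.48 Ω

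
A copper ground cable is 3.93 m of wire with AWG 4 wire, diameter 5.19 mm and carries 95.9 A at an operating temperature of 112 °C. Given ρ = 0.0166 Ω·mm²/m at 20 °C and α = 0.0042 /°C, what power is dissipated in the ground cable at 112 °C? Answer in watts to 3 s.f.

39.3 W

ρ = 0.0166 Ω·mm²/m = 1.66×10^-8 Ω·m
A = π(5.19/2 mm)² = π(2.5950e-03 m)² = 2.116e-05 m²
R₍20₎ = ρL/A = (1.66×10^-8)(3.93)/(2.116e-05) = 0.003084 Ω
R₍112₎ = R₍20₎(1 + αΔT) = 0.003084 × (1 + 0.0042×92) = 0.004275 Ω
P = I²R = (95.9)² × 0.004275 = 39.3 W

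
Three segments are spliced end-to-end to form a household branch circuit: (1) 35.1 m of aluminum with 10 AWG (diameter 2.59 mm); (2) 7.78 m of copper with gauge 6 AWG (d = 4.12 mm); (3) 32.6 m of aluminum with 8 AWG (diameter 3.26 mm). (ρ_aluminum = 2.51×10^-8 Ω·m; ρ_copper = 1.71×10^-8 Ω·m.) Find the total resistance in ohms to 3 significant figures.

0.275 Ω

Seg 1: A = π(2.59/2 mm)² = π(1.2950e-03 m)² = 5.269e-06 m²
R_1 = (2.51×10^-8)(35.1)/(5.269e-06) = 0.1672 Ω
Seg 2: A = π(4.12/2 mm)² = π(2.0600e-03 m)² = 1.333e-05 m²
R_2 = (1.71×10^-8)(7.78)/(1.333e-05) = 0.009979 Ω
Seg 3: A = π(3.26/2 mm)² = π(1.6300e-03 m)² = 8.347e-06 m²
R_3 = (2.51×10^-8)(32.6)/(8.347e-06) = 0.09803 Ω
R_total = R_1 + R_2 + R_3 = 0.275 Ω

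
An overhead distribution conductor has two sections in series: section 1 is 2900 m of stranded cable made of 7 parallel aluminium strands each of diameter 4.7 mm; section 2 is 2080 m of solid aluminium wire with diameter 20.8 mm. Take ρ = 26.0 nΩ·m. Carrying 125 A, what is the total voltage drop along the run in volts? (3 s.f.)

ρ = 26.0 nΩ·m = 2.60×10^-8 Ω·m
Section 1: A_strand = π(2.3500e-03)² = 1.735e-05 m²; R₁ = ρL/(N·A_s) = (2.60×10^-8)(2900)/(7×1.735e-05) = 0.6209 Ω
Section 2: A = π(d/2)² = π(1.0400e-02 m)² = 3.398e-04 m²
R₂ = (2.60×10^-8)(2080)/(3.398e-04) = 0.1592 Ω
R = R₁ + R₂ = 0.78 Ω
V = IR = 125 × 0.78 = 97.5 V

97.5 V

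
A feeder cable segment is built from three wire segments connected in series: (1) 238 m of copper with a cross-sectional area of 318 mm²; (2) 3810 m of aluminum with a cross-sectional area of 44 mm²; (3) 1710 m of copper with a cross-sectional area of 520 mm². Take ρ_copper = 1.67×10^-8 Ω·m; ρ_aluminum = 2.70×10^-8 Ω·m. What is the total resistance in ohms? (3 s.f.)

Seg 1: A = 318 mm² = 3.180e-04 m²
R_1 = (1.67×10^-8)(238)/(3.180e-04) = 0.0125 Ω
Seg 2: A = 44 mm² = 4.400e-05 m²
R_2 = (2.70×10^-8)(3810)/(4.400e-05) = 2.338 Ω
Seg 3: A = 520 mm² = 5.200e-04 m²
R_3 = (1.67×10^-8)(1710)/(5.200e-04) = 0.05492 Ω
R_total = R_1 + R_2 + R_3 = 2.41 Ω

2.41 Ω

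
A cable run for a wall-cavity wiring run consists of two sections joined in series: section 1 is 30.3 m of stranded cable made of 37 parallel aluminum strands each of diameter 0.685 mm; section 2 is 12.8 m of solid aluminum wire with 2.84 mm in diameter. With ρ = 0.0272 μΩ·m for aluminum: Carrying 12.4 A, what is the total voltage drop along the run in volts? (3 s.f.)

ρ = 0.0272 μΩ·m = 2.72×10^-8 Ω·m
Section 1: A_strand = π(3.4250e-04)² = 3.685e-07 m²; R₁ = ρL/(N·A_s) = (2.72×10^-8)(30.3)/(37×3.685e-07) = 0.06044 Ω
Section 2: A = π(d/2)² = π(1.4200e-03 m)² = 6.335e-06 m²
R₂ = (2.72×10^-8)(12.8)/(6.335e-06) = 0.05496 Ω
R = R₁ + R₂ = 0.1154 Ω
V = IR = 12.4 × 0.1154 = 1.43 V

1.43 V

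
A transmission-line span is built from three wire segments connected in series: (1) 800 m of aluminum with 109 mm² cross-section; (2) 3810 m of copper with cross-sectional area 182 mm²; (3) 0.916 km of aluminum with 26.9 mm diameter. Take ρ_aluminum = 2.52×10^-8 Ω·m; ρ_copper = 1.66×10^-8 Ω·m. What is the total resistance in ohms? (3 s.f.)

Seg 1: A = 109 mm² = 1.090e-04 m²
R_1 = (2.52×10^-8)(800)/(1.090e-04) = 0.185 Ω
Seg 2: A = 182 mm² = 1.820e-04 m²
R_2 = (1.66×10^-8)(3810)/(1.820e-04) = 0.3475 Ω
Seg 3: A = π(d/2)² = π(1.3450e-02 m)² = 5.683e-04 m²
R_3 = (2.52×10^-8)(916)/(5.683e-04) = 0.04062 Ω
R_total = R_1 + R_2 + R_3 = 0.573 Ω

0.573 Ω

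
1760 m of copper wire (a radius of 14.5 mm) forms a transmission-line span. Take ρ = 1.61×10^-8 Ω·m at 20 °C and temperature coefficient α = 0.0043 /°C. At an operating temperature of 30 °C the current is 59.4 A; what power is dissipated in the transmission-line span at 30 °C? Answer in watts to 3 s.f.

A = πr² = π(1.4500e-02 m)² = 6.605e-04 m²
R₍20₎ = ρL/A = (1.61×10^-8)(1760)/(6.605e-04) = 0.0429 Ω
R₍30₎ = R₍20₎(1 + αΔT) = 0.0429 × (1 + 0.0043×10) = 0.04474 Ω
P = I²R = (59.4)² × 0.04474 = 158 W

158 W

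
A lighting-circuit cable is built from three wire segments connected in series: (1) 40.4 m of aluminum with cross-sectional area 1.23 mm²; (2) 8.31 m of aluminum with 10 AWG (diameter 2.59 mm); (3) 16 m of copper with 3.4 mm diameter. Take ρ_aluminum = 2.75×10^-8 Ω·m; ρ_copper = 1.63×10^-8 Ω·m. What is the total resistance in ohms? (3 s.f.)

Seg 1: A = 1.23 mm² = 1.230e-06 m²
R_1 = (2.75×10^-8)(40.4)/(1.230e-06) = 0.9033 Ω
Seg 2: A = π(2.59/2 mm)² = π(1.2950e-03 m)² = 5.269e-06 m²
R_2 = (2.75×10^-8)(8.31)/(5.269e-06) = 0.04338 Ω
Seg 3: A = π(d/2)² = π(1.7000e-03 m)² = 9.079e-06 m²
R_3 = (1.63×10^-8)(16)/(9.079e-06) = 0.02872 Ω
R_total = R_1 + R_2 + R_3 = 0.975 Ω

0.975 Ω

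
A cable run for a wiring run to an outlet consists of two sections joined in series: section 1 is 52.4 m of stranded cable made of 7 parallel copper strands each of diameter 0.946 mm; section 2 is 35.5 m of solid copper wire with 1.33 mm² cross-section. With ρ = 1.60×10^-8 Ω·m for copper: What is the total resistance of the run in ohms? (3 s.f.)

Section 1: A_strand = π(4.7300e-04)² = 7.029e-07 m²; R₁ = ρL/(N·A_s) = (1.60×10^-8)(52.4)/(7×7.029e-07) = 0.1704 Ω
Section 2: A = 1.33 mm² = 1.330e-06 m²
R₂ = (1.60×10^-8)(35.5)/(1.330e-06) = 0.4271 Ω
R = R₁ + R₂ = 0.597 Ω

0.597 Ω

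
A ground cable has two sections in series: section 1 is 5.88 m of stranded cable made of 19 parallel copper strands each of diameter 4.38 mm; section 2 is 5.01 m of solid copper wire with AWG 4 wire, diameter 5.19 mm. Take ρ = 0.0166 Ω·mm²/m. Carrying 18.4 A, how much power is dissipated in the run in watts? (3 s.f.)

ρ = 0.0166 Ω·mm²/m = 1.66×10^-8 Ω·m
Section 1: A_strand = π(2.1900e-03)² = 1.507e-05 m²; R₁ = ρL/(N·A_s) = (1.66×10^-8)(5.88)/(19×1.507e-05) = 3.410×10^-4 Ω
Section 2: A = π(5.19/2 mm)² = π(2.5950e-03 m)² = 2.116e-05 m²
R₂ = (1.66×10^-8)(5.01)/(2.116e-05) = 0.003931 Ω
R = R₁ + R₂ = 0.004272 Ω
P = I²R = (18.4)² × 0.004272 = 1.45 W

1.45 W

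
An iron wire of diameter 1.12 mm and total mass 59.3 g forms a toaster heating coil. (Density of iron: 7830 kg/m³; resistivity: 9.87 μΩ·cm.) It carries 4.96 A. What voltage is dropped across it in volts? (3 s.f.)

3.82 V

ρ = 9.87 μΩ·cm = 9.87×10^-8 Ω·m
A = π(d/2)² = π(5.6000e-04 m)² = 9.8520e-07 m²
L = m/(density·A) = 0.0593/(7830×9.8520e-07) = 7.687 m
R = ρL/A = (9.87×10^-8)(7.687)/(9.8520e-07) = 0.7701 Ω
V = IR = 4.96 × 0.7701 = 3.82 V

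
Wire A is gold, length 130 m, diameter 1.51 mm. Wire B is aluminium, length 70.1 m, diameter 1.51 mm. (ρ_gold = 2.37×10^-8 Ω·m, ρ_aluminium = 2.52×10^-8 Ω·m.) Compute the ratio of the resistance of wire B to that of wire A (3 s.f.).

0.573

R ∝ ρL/d², so R_B/R_A = (ρ_B/ρ_A) × (L_B/L_A)
= (2.52×10^-8/2.37×10^-8) × (70.1/130) = 0.573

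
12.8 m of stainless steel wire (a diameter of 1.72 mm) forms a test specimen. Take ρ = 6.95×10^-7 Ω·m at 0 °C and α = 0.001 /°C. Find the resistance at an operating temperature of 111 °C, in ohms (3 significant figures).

4.25 Ω

A = π(d/2)² = π(8.6000e-04 m)² = 2.324e-06 m²
R₍0°C₎ = ρL/A = (6.95×10^-7)(12.8)/(2.324e-06) = 3.829 Ω
R = R₀(1 + αΔT) = 3.829(1 + 0.001×111) = 4.25 Ω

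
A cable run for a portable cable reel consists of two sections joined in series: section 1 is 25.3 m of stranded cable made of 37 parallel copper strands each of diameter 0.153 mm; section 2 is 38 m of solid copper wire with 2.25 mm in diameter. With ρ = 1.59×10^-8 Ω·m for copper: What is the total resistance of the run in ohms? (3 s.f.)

0.743 Ω

Section 1: A_strand = π(7.6500e-05)² = 1.839e-08 m²; R₁ = ρL/(N·A_s) = (1.59×10^-8)(25.3)/(37×1.839e-08) = 0.5913 Ω
Section 2: A = π(d/2)² = π(1.1250e-03 m)² = 3.976e-06 m²
R₂ = (1.59×10^-8)(38)/(3.976e-06) = 0.152 Ω
R = R₁ + R₂ = 0.743 Ω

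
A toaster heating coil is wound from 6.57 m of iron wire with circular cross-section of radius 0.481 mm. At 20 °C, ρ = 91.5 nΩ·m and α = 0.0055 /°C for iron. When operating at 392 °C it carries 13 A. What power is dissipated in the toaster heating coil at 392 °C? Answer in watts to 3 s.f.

426 W

ρ = 91.5 nΩ·m = 9.15×10^-8 Ω·m
A = πr² = π(4.8100e-04 m)² = 7.268e-07 m²
R₍20₎ = ρL/A = (9.15×10^-8)(6.57)/(7.268e-07) = 0.8271 Ω
R₍392₎ = R₍20₎(1 + αΔT) = 0.8271 × (1 + 0.0055×372) = 2.519 Ω
P = I²R = (13)² × 2.519 = 426 W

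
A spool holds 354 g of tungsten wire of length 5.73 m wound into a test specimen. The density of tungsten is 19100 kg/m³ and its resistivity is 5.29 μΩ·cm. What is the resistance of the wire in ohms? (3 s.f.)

0.0937 Ω

ρ = 5.29 μΩ·cm = 5.29×10^-8 Ω·m
A = m/(density·L) = 0.354/(19100×5.73) = 3.2346e-06 m²
R = ρL/A = (5.29×10^-8)(5.73)/(3.2346e-06) = 0.0937 Ω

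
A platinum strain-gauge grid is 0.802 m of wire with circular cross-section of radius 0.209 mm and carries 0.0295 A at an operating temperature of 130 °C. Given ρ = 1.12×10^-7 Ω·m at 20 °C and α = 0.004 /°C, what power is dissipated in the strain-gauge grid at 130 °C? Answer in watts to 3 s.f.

A = πr² = π(2.0900e-04 m)² = 1.372e-07 m²
R₍20₎ = ρL/A = (1.12×10^-7)(0.802)/(1.372e-07) = 0.6546 Ω
R₍130₎ = R₍20₎(1 + αΔT) = 0.6546 × (1 + 0.004×110) = 0.9426 Ω
P = I²R = (0.0295)² × 0.9426 = 8.20×10^-4 W

8.20×10^-4 W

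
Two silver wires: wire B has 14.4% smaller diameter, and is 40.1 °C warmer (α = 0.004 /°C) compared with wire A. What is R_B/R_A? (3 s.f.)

R ∝ ρL/d² with ρ ∝ (1+αΔT), so R_B/R_A = (1 − 14.4/100)⁻² × (1 + 0.004×40.1)
= 1.365 × 1.16 = 1.58

1.58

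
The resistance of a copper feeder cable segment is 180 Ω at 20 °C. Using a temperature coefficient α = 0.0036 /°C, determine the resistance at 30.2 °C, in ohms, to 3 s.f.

187 Ω

ΔT = 30.2 − 20 = 10.2 °C
R = R₀(1 + αΔT) = 180 × (1 + 0.0036×10.2) = 180 × 1.037 = 187 Ω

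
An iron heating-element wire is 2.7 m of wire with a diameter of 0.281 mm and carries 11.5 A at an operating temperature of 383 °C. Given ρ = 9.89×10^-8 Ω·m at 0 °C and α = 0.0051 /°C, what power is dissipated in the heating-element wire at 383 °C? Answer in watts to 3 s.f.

1680 W

A = π(d/2)² = π(1.4050e-04 m)² = 6.202e-08 m²
R₍0₎ = ρL/A = (9.89×10^-8)(2.7)/(6.202e-08) = 4.306 Ω
R₍383₎ = R₍0₎(1 + αΔT) = 4.306 × (1 + 0.0051×383) = 12.72 Ω
P = I²R = (11.5)² × 12.72 = 1680 W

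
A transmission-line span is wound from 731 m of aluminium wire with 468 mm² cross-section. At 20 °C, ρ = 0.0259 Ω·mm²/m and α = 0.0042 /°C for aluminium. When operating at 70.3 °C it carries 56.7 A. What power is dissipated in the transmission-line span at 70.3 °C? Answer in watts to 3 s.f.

ρ = 0.0259 Ω·mm²/m = 2.59×10^-8 Ω·m
A = 468 mm² = 4.680e-04 m²
R₍20₎ = ρL/A = (2.59×10^-8)(731)/(4.680e-04) = 0.04045 Ω
R₍70.3₎ = R₍20₎(1 + αΔT) = 0.04045 × (1 + 0.0042×50.3) = 0.049 Ω
P = I²R = (56.7)² × 0.049 = 158 W

158 W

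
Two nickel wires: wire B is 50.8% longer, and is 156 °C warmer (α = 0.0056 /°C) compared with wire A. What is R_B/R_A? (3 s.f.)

2.83

R ∝ ρL/d² with ρ ∝ (1+αΔT), so R_B/R_A = (1 + 50.8/100) × (1 + 0.0056×156)
= 1.508 × 1.874 = 2.83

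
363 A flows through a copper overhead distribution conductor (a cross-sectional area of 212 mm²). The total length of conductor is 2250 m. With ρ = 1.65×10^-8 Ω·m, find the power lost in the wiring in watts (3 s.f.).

A = 212 mm² = 2.120e-04 m²
R = ρL/A = (1.65×10^-8)(2250)/(2.120e-04) = 0.1751 Ω
P = I²R = (363)² × 0.1751 = 23100 W

23100 W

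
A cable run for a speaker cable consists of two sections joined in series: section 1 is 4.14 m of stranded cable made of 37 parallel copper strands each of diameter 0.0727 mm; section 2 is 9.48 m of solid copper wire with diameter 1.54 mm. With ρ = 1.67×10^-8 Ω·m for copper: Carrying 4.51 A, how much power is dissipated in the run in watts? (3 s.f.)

Section 1: A_strand = π(3.6350e-05)² = 4.151e-09 m²; R₁ = ρL/(N·A_s) = (1.67×10^-8)(4.14)/(37×4.151e-09) = 0.4501 Ω
Section 2: A = π(d/2)² = π(7.7000e-04 m)² = 1.863e-06 m²
R₂ = (1.67×10^-8)(9.48)/(1.863e-06) = 0.085 Ω
R = R₁ + R₂ = 0.5351 Ω
P = I²R = (4.51)² × 0.5351 = 10.9 W

10.9 W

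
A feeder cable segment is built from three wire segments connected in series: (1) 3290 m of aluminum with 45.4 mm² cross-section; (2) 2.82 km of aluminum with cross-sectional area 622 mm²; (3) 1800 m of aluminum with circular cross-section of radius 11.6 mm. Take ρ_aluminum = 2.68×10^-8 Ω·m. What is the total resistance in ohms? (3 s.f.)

2.18 Ω

Seg 1: A = 45.4 mm² = 4.540e-05 m²
R_1 = (2.68×10^-8)(3290)/(4.540e-05) = 1.942 Ω
Seg 2: A = 622 mm² = 6.220e-04 m²
R_2 = (2.68×10^-8)(2820)/(6.220e-04) = 0.1215 Ω
Seg 3: A = πr² = π(1.1600e-02 m)² = 4.227e-04 m²
R_3 = (2.68×10^-8)(1800)/(4.227e-04) = 0.1141 Ω
R_total = R_1 + R_2 + R_3 = 2.18 Ω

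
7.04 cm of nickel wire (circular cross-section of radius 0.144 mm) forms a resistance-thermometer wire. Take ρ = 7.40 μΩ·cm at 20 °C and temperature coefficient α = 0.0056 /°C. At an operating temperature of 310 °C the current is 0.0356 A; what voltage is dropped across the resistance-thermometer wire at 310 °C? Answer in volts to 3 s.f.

ρ = 7.40 μΩ·cm = 7.40×10^-8 Ω·m
A = πr² = π(1.4400e-04 m)² = 6.514e-08 m²
R₍20₎ = ρL/A = (7.40×10^-8)(0.0704)/(6.514e-08) = 0.07997 Ω
R₍310₎ = R₍20₎(1 + αΔT) = 0.07997 × (1 + 0.0056×290) = 0.2098 Ω
V = IR = 0.0356 × 0.2098 = 0.00747 V

0.00747 V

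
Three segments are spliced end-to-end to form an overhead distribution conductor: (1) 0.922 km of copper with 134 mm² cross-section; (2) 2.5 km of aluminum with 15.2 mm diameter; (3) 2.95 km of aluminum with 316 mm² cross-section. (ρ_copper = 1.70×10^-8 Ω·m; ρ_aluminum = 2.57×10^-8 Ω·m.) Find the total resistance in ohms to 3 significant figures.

0.711 Ω

Seg 1: A = 134 mm² = 1.340e-04 m²
R_1 = (1.70×10^-8)(922)/(1.340e-04) = 0.117 Ω
Seg 2: A = π(d/2)² = π(7.6000e-03 m)² = 1.815e-04 m²
R_2 = (2.57×10^-8)(2500)/(1.815e-04) = 0.3541 Ω
Seg 3: A = 316 mm² = 3.160e-04 m²
R_3 = (2.57×10^-8)(2950)/(3.160e-04) = 0.2399 Ω
R_total = R_1 + R_2 + R_3 = 0.711 Ω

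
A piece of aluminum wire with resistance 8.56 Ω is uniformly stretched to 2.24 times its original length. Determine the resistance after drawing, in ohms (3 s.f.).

43.0 Ω

Volume constant ⇒ A' = A/k with k = 2.24. R' = ρ(kL)/(A/k) = k²R.
R' = 5.018 × 8.56 = 43.0 Ω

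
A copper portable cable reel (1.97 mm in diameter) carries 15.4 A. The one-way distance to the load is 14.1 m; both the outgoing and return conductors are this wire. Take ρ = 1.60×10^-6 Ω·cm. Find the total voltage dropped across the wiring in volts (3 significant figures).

2.28 V

ρ = 1.60×10^-6 Ω·cm = 1.60×10^-8 Ω·m
A = π(d/2)² = π(9.8500e-04 m)² = 3.048e-06 m²
Total conductor length (both ways) L = 2 × 14.1 = 28.2 m
R = ρL/A = (1.60×10^-8)(28.2)/(3.048e-06) = 0.148 Ω
V = IR = 15.4 × 0.148 = 2.28 V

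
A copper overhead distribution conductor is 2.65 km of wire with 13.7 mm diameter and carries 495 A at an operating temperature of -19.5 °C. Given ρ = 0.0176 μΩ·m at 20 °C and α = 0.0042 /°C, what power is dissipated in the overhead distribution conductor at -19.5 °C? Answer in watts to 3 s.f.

ρ = 0.0176 μΩ·m = 1.76×10^-8 Ω·m
A = π(d/2)² = π(6.8500e-03 m)² = 1.474e-04 m²
R₍20₎ = ρL/A = (1.76×10^-8)(2650)/(1.474e-04) = 0.3164 Ω
R₍-19.5₎ = R₍20₎(1 + αΔT) = 0.3164 × (1 + 0.0042×-39.5) = 0.2639 Ω
P = I²R = (495)² × 0.2639 = 64700 W

64700 W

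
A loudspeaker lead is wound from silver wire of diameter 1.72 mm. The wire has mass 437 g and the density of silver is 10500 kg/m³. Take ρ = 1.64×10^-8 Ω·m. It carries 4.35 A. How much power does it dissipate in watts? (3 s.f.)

2.39 W

A = π(d/2)² = π(8.6000e-04 m)² = 2.3235e-06 m²
L = m/(density·A) = 0.437/(10500×2.3235e-06) = 17.91 m
R = ρL/A = (1.64×10^-8)(17.91)/(2.3235e-06) = 0.1264 Ω
P = I²R = (4.35)² × 0.1264 = 2.39 W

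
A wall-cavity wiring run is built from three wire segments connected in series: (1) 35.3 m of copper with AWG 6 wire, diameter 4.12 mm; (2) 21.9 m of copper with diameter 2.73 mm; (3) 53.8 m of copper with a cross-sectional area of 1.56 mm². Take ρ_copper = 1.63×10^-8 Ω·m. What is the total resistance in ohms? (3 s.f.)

0.666 Ω

Seg 1: A = π(4.12/2 mm)² = π(2.0600e-03 m)² = 1.333e-05 m²
R_1 = (1.63×10^-8)(35.3)/(1.333e-05) = 0.04316 Ω
Seg 2: A = π(d/2)² = π(1.3650e-03 m)² = 5.853e-06 m²
R_2 = (1.63×10^-8)(21.9)/(5.853e-06) = 0.06098 Ω
Seg 3: A = 1.56 mm² = 1.560e-06 m²
R_3 = (1.63×10^-8)(53.8)/(1.560e-06) = 0.5621 Ω
R_total = R_1 + R_2 + R_3 = 0.666 Ω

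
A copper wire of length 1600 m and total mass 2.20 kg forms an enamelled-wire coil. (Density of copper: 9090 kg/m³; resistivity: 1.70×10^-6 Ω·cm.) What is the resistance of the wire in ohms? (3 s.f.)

ρ = 1.70×10^-6 Ω·cm = 1.70×10^-8 Ω·m
A = m/(density·L) = 2.2/(9090×1600) = 1.5127e-07 m²
R = ρL/A = (1.70×10^-8)(1600)/(1.5127e-07) = 180 Ω

180 Ω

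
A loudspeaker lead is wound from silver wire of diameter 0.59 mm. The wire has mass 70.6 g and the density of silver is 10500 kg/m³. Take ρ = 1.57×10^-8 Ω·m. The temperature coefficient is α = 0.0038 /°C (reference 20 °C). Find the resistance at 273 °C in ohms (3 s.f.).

2.77 Ω

A = π(d/2)² = π(2.9500e-04 m)² = 2.7340e-07 m²
L = m/(density·A) = 0.0706/(10500×2.7340e-07) = 24.59 m
R = ρL/A = (1.57×10^-8)(24.59)/(2.7340e-07) = 1.412 Ω
R(273 °C) = 1.412 × (1 + 0.0038×253) = 2.77 Ω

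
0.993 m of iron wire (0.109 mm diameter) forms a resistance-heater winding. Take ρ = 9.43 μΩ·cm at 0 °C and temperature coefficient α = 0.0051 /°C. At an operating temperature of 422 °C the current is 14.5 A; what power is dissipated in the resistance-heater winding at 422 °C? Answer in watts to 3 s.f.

ρ = 9.43 μΩ·cm = 9.43×10^-8 Ω·m
A = π(d/2)² = π(5.4500e-05 m)² = 9.331e-09 m²
R₍0₎ = ρL/A = (9.43×10^-8)(0.993)/(9.331e-09) = 10.04 Ω
R₍422₎ = R₍0₎(1 + αΔT) = 10.04 × (1 + 0.0051×422) = 31.63 Ω
P = I²R = (14.5)² × 31.63 = 6650 W

6650 W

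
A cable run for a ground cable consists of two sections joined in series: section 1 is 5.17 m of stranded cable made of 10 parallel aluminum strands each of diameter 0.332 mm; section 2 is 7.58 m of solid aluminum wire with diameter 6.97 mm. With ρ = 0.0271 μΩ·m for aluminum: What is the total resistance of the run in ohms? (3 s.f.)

0.167 Ω

ρ = 0.0271 μΩ·m = 2.71×10^-8 Ω·m
Section 1: A_strand = π(1.6600e-04)² = 8.657e-08 m²; R₁ = ρL/(N·A_s) = (2.71×10^-8)(5.17)/(10×8.657e-08) = 0.1618 Ω
Section 2: A = π(d/2)² = π(3.4850e-03 m)² = 3.816e-05 m²
R₂ = (2.71×10^-8)(7.58)/(3.816e-05) = 0.005384 Ω
R = R₁ + R₂ = 0.167 Ω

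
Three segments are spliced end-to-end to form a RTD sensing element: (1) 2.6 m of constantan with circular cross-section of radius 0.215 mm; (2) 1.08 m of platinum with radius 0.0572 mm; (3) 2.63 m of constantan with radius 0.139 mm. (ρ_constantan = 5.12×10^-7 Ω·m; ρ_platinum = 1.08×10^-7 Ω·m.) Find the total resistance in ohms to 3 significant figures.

42.7 Ω

Seg 1: A = πr² = π(2.1500e-04 m)² = 1.452e-07 m²
R_1 = (5.12×10^-7)(2.6)/(1.452e-07) = 9.167 Ω
Seg 2: A = πr² = π(5.7200e-05 m)² = 1.028e-08 m²
R_2 = (1.08×10^-7)(1.08)/(1.028e-08) = 11.35 Ω
Seg 3: A = πr² = π(1.3900e-04 m)² = 6.070e-08 m²
R_3 = (5.12×10^-7)(2.63)/(6.070e-08) = 22.18 Ω
R_total = R_1 + R_2 + R_3 = 42.7 Ω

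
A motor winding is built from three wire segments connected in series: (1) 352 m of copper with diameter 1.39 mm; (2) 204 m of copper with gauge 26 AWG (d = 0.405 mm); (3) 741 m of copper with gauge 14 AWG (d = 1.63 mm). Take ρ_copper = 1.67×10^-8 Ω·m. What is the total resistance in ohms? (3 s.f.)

Seg 1: A = π(d/2)² = π(6.9500e-04 m)² = 1.517e-06 m²
R_1 = (1.67×10^-8)(352)/(1.517e-06) = 3.874 Ω
Seg 2: A = π(0.405/2 mm)² = π(2.0250e-04 m)² = 1.288e-07 m²
R_2 = (1.67×10^-8)(204)/(1.288e-07) = 26.45 Ω
Seg 3: A = π(1.63/2 mm)² = π(8.1500e-04 m)² = 2.087e-06 m²
R_3 = (1.67×10^-8)(741)/(2.087e-06) = 5.93 Ω
R_total = R_1 + R_2 + R_3 = 36.2 Ω

36.2 Ω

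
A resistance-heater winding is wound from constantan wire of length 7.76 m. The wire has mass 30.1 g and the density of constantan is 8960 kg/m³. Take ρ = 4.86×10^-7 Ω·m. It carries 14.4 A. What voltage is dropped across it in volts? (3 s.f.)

A = m/(density·L) = 0.0301/(8960×7.76) = 4.3291e-07 m²
R = ρL/A = (4.86×10^-7)(7.76)/(4.3291e-07) = 8.712 Ω
V = IR = 14.4 × 8.712 = 125 V

125 V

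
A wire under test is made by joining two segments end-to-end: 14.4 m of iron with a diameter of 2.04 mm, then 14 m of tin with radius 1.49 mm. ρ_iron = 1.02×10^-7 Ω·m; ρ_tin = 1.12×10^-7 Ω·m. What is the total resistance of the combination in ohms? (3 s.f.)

Segment 1: A = π(d/2)² = π(1.0200e-03 m)² = 3.269e-06 m²
R₁ = ρL/A = (1.02×10^-7)(14.4)/(3.269e-06) = 0.4494 Ω
Segment 2: A = πr² = π(1.4900e-03 m)² = 6.975e-06 m²
R₂ = (1.12×10^-7)(14)/(6.975e-06) = 0.2248 Ω
R = R₁ + R₂ = 0.674 Ω

0.674 Ω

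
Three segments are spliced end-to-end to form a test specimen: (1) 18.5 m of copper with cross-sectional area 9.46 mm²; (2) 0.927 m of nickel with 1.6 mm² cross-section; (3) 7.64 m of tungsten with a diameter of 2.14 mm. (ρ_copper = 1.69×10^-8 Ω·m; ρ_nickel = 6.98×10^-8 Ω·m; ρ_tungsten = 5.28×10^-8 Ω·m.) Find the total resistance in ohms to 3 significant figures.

0.186 Ω

Seg 1: A = 9.46 mm² = 9.460e-06 m²
R_1 = (1.69×10^-8)(18.5)/(9.460e-06) = 0.03305 Ω
Seg 2: A = 1.6 mm² = 1.600e-06 m²
R_2 = (6.98×10^-8)(0.927)/(1.600e-06) = 0.04044 Ω
Seg 3: A = π(d/2)² = π(1.0700e-03 m)² = 3.597e-06 m²
R_3 = (5.28×10^-8)(7.64)/(3.597e-06) = 0.1122 Ω
R_total = R_1 + R_2 + R_3 = 0.186 Ω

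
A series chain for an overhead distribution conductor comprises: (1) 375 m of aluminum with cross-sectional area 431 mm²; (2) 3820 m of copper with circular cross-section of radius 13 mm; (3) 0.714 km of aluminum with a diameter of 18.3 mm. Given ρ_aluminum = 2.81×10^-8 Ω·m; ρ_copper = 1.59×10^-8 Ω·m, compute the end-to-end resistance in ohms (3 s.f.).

Seg 1: A = 431 mm² = 4.310e-04 m²
R_1 = (2.81×10^-8)(375)/(4.310e-04) = 0.02445 Ω
Seg 2: A = πr² = π(1.3000e-02 m)² = 5.309e-04 m²
R_2 = (1.59×10^-8)(3820)/(5.309e-04) = 0.1144 Ω
Seg 3: A = π(d/2)² = π(9.1500e-03 m)² = 2.630e-04 m²
R_3 = (2.81×10^-8)(714)/(2.630e-04) = 0.07628 Ω
R_total = R_1 + R_2 + R_3 = 0.215 Ω

0.215 Ω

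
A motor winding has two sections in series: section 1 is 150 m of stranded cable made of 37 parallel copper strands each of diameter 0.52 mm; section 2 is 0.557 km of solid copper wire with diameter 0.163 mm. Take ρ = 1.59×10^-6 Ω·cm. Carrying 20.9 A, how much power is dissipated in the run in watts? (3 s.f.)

1.86×10^5 W

ρ = 1.59×10^-6 Ω·cm = 1.59×10^-8 Ω·m
Section 1: A_strand = π(2.6000e-04)² = 2.124e-07 m²; R₁ = ρL/(N·A_s) = (1.59×10^-8)(150)/(37×2.124e-07) = 0.3035 Ω
Section 2: A = π(d/2)² = π(8.1500e-05 m)² = 2.087e-08 m²
R₂ = (1.59×10^-8)(557)/(2.087e-08) = 424.4 Ω
R = R₁ + R₂ = 424.7 Ω
P = I²R = (20.9)² × 424.7 = 1.86×10^5 W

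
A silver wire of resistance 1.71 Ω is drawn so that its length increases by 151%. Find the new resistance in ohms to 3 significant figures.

k = 1 + 151/100 = 2.51; volume constant ⇒ A' = A/k, so R' = k²R.
R' = 6.3 × 1.71 = 10.8 Ω

10.8 Ω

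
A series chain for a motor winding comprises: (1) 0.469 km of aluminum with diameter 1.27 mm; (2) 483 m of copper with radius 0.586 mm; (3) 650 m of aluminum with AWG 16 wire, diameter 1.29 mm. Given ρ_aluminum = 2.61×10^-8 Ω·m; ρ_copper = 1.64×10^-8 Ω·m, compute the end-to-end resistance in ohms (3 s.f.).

30.0 Ω

Seg 1: A = π(d/2)² = π(6.3500e-04 m)² = 1.267e-06 m²
R_1 = (2.61×10^-8)(469)/(1.267e-06) = 9.663 Ω
Seg 2: A = πr² = π(5.8600e-04 m)² = 1.079e-06 m²
R_2 = (1.64×10^-8)(483)/(1.079e-06) = 7.343 Ω
Seg 3: A = π(1.29/2 mm)² = π(6.4500e-04 m)² = 1.307e-06 m²
R_3 = (2.61×10^-8)(650)/(1.307e-06) = 12.98 Ω
R_total = R_1 + R_2 + R_3 = 30.0 Ω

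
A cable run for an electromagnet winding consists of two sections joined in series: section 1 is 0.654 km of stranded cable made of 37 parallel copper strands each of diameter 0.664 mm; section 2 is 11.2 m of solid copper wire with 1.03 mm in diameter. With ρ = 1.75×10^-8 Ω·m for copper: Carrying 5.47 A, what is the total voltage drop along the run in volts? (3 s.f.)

Section 1: A_strand = π(3.3200e-04)² = 3.463e-07 m²; R₁ = ρL/(N·A_s) = (1.75×10^-8)(654)/(37×3.463e-07) = 0.8933 Ω
Section 2: A = π(d/2)² = π(5.1500e-04 m)² = 8.332e-07 m²
R₂ = (1.75×10^-8)(11.2)/(8.332e-07) = 0.2352 Ω
R = R₁ + R₂ = 1.129 Ω
V = IR = 5.47 × 1.129 = 6.17 V

6.17 V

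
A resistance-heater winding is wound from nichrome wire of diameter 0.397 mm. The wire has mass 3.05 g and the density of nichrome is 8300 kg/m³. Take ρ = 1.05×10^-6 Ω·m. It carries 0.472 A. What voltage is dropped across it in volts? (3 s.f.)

A = π(d/2)² = π(1.9850e-04 m)² = 1.2379e-07 m²
L = m/(density·A) = 0.00305/(8300×1.2379e-07) = 2.969 m
R = ρL/A = (1.05×10^-6)(2.969)/(1.2379e-07) = 25.18 Ω
V = IR = 0.472 × 25.18 = 11.9 V

11.9 V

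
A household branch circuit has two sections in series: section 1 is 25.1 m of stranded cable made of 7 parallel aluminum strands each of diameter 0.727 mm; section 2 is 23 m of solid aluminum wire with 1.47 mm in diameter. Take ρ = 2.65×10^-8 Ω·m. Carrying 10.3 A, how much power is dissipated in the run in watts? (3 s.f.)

Section 1: A_strand = π(3.6350e-04)² = 4.151e-07 m²; R₁ = ρL/(N·A_s) = (2.65×10^-8)(25.1)/(7×4.151e-07) = 0.2289 Ω
Section 2: A = π(d/2)² = π(7.3500e-04 m)² = 1.697e-06 m²
R₂ = (2.65×10^-8)(23)/(1.697e-06) = 0.3591 Ω
R = R₁ + R₂ = 0.588 Ω
P = I²R = (10.3)² × 0.588 = 62.4 W

62.4 W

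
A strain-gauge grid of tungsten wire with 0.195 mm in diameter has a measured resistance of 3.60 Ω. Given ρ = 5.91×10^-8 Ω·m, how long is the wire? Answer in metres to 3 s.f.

A = π(d/2)² = π(9.7500e-05 m)² = 2.986e-08 m²
L = RA/ρ = (3.6)(2.986e-08)/(5.91×10^-8) = 1.82 m

1.82 m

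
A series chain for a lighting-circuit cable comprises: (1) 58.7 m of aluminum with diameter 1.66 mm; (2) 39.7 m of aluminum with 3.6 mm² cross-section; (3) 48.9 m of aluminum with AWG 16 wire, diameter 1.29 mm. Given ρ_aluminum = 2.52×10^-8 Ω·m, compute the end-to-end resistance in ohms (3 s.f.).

1.90 Ω

Seg 1: A = π(d/2)² = π(8.3000e-04 m)² = 2.164e-06 m²
R_1 = (2.52×10^-8)(58.7)/(2.164e-06) = 0.6835 Ω
Seg 2: A = 3.6 mm² = 3.600e-06 m²
R_2 = (2.52×10^-8)(39.7)/(3.600e-06) = 0.2779 Ω
Seg 3: A = π(1.29/2 mm)² = π(6.4500e-04 m)² = 1.307e-06 m²
R_3 = (2.52×10^-8)(48.9)/(1.307e-06) = 0.9428 Ω
R_total = R_1 + R_2 + R_3 = 1.90 Ω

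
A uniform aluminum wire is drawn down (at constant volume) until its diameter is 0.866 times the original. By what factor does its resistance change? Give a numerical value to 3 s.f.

Volume constant ⇒ L' = L/r² with r = 0.866. R' = ρL'/A' = ρ(L/r²)/(πr²d₀²/4) = R/r⁴.
Factor = 1.78

1.78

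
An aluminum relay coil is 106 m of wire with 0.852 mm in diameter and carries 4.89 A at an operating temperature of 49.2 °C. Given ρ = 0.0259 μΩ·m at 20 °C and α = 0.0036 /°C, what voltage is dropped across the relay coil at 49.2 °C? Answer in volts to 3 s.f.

26.0 V

ρ = 0.0259 μΩ·m = 2.59×10^-8 Ω·m
A = π(d/2)² = π(4.2600e-04 m)² = 5.701e-07 m²
R₍20₎ = ρL/A = (2.59×10^-8)(106)/(5.701e-07) = 4.815 Ω
R₍49.2₎ = R₍20₎(1 + αΔT) = 4.815 × (1 + 0.0036×29.2) = 5.322 Ω
V = IR = 4.89 × 5.322 = 26.0 V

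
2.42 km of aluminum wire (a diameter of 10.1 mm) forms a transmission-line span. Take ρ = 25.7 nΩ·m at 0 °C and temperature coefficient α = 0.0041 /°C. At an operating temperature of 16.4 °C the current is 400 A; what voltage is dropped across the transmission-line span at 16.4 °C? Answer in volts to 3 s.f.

331 V

ρ = 25.7 nΩ·m = 2.57×10^-8 Ω·m
A = π(d/2)² = π(5.0500e-03 m)² = 8.012e-05 m²
R₍0₎ = ρL/A = (2.57×10^-8)(2420)/(8.012e-05) = 0.7763 Ω
R₍16.4₎ = R₍0₎(1 + αΔT) = 0.7763 × (1 + 0.0041×16.4) = 0.8285 Ω
V = IR = 400 × 0.8285 = 331 V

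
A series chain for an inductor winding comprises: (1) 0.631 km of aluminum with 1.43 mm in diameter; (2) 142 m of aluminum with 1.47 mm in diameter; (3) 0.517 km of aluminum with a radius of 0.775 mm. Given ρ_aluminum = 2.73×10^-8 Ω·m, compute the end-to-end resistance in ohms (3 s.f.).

20.5 Ω

Seg 1: A = π(d/2)² = π(7.1500e-04 m)² = 1.606e-06 m²
R_1 = (2.73×10^-8)(631)/(1.606e-06) = 10.73 Ω
Seg 2: A = π(d/2)² = π(7.3500e-04 m)² = 1.697e-06 m²
R_2 = (2.73×10^-8)(142)/(1.697e-06) = 2.284 Ω
Seg 3: A = πr² = π(7.7500e-04 m)² = 1.887e-06 m²
R_3 = (2.73×10^-8)(517)/(1.887e-06) = 7.48 Ω
R_total = R_1 + R_2 + R_3 = 20.5 Ω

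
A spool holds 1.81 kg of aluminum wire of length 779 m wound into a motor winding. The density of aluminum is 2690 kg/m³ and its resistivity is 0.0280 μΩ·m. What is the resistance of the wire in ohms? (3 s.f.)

ρ = 0.0280 μΩ·m = 2.80×10^-8 Ω·m
A = m/(density·L) = 1.81/(2690×779) = 8.6375e-07 m²
R = ρL/A = (2.80×10^-8)(779)/(8.6375e-07) = 25.3 Ω

25.3 Ω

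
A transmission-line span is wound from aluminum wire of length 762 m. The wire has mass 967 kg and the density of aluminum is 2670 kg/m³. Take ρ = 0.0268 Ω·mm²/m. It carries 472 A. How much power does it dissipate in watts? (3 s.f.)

ρ = 0.0268 Ω·mm²/m = 2.68×10^-8 Ω·m
A = m/(density·L) = 967/(2670×762) = 4.7529e-04 m²
R = ρL/A = (2.68×10^-8)(762)/(4.7529e-04) = 0.04297 Ω
P = I²R = (472)² × 0.04297 = 9570 W

9570 W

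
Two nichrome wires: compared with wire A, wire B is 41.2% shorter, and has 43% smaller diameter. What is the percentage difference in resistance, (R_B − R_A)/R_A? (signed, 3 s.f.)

R ∝ L/d², so R_B/R_A = (1 − 41.2/100) × (1 − 43/100)⁻²
= 0.588 × 3.078 = 1.81
(R_B − R_A)/R_A = 1.81 − 1 = 81.0%

81.0%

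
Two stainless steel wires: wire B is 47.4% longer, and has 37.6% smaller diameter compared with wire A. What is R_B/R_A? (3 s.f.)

R ∝ L/d², so R_B/R_A = (1 + 47.4/100) × (1 − 37.6/100)⁻²
= 1.474 × 2.568 = 3.79

3.79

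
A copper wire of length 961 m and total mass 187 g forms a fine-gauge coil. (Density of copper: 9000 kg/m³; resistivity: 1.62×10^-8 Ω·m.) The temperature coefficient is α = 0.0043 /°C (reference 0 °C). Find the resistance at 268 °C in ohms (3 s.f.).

A = m/(density·L) = 0.187/(9000×961) = 2.1621e-08 m²
R = ρL/A = (1.62×10^-8)(961)/(2.1621e-08) = 720.1 Ω
R(268 °C) = 720.1 × (1 + 0.0043×268) = 1550 Ω

1550 Ω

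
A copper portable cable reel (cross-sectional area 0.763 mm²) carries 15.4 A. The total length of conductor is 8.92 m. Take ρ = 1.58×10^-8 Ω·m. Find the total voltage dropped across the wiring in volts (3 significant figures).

A = 0.763 mm² = 7.630e-07 m²
R = ρL/A = (1.58×10^-8)(8.92)/(7.630e-07) = 0.1847 Ω
V = IR = 15.4 × 0.1847 = 2.84 V

2.84 V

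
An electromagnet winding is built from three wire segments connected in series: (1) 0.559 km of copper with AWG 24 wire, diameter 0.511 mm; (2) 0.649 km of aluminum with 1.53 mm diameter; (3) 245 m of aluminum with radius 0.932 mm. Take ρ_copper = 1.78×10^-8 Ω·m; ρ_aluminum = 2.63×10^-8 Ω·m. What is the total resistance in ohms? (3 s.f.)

60.2 Ω

Seg 1: A = π(0.511/2 mm)² = π(2.5550e-04 m)² = 2.051e-07 m²
R_1 = (1.78×10^-8)(559)/(2.051e-07) = 48.52 Ω
Seg 2: A = π(d/2)² = π(7.6500e-04 m)² = 1.839e-06 m²
R_2 = (2.63×10^-8)(649)/(1.839e-06) = 9.284 Ω
Seg 3: A = πr² = π(9.3200e-04 m)² = 2.729e-06 m²
R_3 = (2.63×10^-8)(245)/(2.729e-06) = 2.361 Ω
R_total = R_1 + R_2 + R_3 = 60.2 Ω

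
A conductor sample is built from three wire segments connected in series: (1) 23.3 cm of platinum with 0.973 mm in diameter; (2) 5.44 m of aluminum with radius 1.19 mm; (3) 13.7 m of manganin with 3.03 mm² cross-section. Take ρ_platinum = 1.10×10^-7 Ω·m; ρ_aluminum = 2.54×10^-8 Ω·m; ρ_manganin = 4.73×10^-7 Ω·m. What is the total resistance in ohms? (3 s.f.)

Seg 1: A = π(d/2)² = π(4.8650e-04 m)² = 7.436e-07 m²
R_1 = (1.10×10^-7)(0.233)/(7.436e-07) = 0.03447 Ω
Seg 2: A = πr² = π(1.1900e-03 m)² = 4.449e-06 m²
R_2 = (2.54×10^-8)(5.44)/(4.449e-06) = 0.03106 Ω
Seg 3: A = 3.03 mm² = 3.030e-06 m²
R_3 = (4.73×10^-7)(13.7)/(3.030e-06) = 2.139 Ω
R_total = R_1 + R_2 + R_3 = 2.20 Ω

2.20 Ω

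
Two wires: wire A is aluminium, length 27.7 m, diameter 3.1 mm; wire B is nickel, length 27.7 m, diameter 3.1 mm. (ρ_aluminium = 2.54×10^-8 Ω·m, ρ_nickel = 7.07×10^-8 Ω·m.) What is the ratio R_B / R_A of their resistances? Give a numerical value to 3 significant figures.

2.78

R ∝ ρL/d², so R_B/R_A = (ρ_B/ρ_A)
= (7.07×10^-8/2.54×10^-8) = 2.78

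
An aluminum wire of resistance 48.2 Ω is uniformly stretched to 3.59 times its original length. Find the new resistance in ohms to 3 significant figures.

Volume constant ⇒ A' = A/k with k = 3.59. R' = ρ(kL)/(A/k) = k²R.
R' = 12.89 × 48.2 = 621 Ω

621 Ω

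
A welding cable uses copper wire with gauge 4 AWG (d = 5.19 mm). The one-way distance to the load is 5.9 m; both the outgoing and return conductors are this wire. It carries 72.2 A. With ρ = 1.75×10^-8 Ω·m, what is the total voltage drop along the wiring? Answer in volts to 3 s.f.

0.705 V

A = π(5.19/2 mm)² = π(2.5950e-03 m)² = 2.116e-05 m²
Total conductor length (both ways) L = 2 × 5.9 = 11.8 m
R = ρL/A = (1.75×10^-8)(11.8)/(2.116e-05) = 0.009761 Ω
V = IR = 72.2 × 0.009761 = 0.705 V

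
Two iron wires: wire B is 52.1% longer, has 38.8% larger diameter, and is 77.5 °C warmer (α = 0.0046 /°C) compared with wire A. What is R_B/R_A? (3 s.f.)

1.07

R ∝ ρL/d² with ρ ∝ (1+αΔT), so R_B/R_A = (1 + 52.1/100) × (1 + 38.8/100)⁻² × (1 + 0.0046×77.5)
= 1.521 × 0.5191 × 1.357 = 1.07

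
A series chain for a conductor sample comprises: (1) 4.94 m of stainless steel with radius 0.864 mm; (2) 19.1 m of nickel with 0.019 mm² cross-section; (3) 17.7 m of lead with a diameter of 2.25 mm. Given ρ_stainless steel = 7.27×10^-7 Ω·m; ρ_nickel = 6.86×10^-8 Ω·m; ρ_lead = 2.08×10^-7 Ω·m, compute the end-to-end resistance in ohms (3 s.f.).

Seg 1: A = πr² = π(8.6400e-04 m)² = 2.345e-06 m²
R_1 = (7.27×10^-7)(4.94)/(2.345e-06) = 1.531 Ω
Seg 2: A = 0.019 mm² = 1.900e-08 m²
R_2 = (6.86×10^-8)(19.1)/(1.900e-08) = 68.96 Ω
Seg 3: A = π(d/2)² = π(1.1250e-03 m)² = 3.976e-06 m²
R_3 = (2.08×10^-7)(17.7)/(3.976e-06) = 0.9259 Ω
R_total = R_1 + R_2 + R_3 = 71.4 Ω

71.4 Ω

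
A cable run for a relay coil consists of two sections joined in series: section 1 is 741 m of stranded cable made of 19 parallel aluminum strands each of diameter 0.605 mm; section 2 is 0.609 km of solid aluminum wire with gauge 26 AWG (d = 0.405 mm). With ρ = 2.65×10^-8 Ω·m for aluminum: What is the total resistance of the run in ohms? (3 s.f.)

129 Ω

Section 1: A_strand = π(3.0250e-04)² = 2.875e-07 m²; R₁ = ρL/(N·A_s) = (2.65×10^-8)(741)/(19×2.875e-07) = 3.595 Ω
Section 2: A = π(0.405/2 mm)² = π(2.0250e-04 m)² = 1.288e-07 m²
R₂ = (2.65×10^-8)(609)/(1.288e-07) = 125.3 Ω
R = R₁ + R₂ = 129 Ω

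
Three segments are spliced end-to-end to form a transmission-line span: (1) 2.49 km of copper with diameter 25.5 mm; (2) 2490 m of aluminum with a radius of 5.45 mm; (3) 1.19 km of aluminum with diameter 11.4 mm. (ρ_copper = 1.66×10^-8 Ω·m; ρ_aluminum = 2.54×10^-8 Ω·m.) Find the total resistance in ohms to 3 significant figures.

Seg 1: A = π(d/2)² = π(1.2750e-02 m)² = 5.107e-04 m²
R_1 = (1.66×10^-8)(2490)/(5.107e-04) = 0.08094 Ω
Seg 2: A = πr² = π(5.4500e-03 m)² = 9.331e-05 m²
R_2 = (2.54×10^-8)(2490)/(9.331e-05) = 0.6778 Ω
Seg 3: A = π(d/2)² = π(5.7000e-03 m)² = 1.021e-04 m²
R_3 = (2.54×10^-8)(1190)/(1.021e-04) = 0.2961 Ω
R_total = R_1 + R_2 + R_3 = 1.05 Ω

1.05 Ω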